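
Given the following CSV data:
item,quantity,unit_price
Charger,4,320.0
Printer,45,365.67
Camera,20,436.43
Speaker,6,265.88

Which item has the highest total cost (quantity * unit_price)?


Computing row totals:
  Charger: 1280.0
  Printer: 16455.15
  Camera: 8728.6
  Speaker: 1595.28
Maximum: Printer (16455.15)

ANSWER: Printer


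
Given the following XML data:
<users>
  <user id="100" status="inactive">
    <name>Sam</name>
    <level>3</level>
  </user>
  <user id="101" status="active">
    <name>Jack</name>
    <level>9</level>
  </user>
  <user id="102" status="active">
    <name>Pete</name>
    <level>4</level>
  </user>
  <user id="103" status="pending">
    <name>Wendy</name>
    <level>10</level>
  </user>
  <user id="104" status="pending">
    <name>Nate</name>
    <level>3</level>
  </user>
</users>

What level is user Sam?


Finding user: Sam
<level>3</level>

ANSWER: 3


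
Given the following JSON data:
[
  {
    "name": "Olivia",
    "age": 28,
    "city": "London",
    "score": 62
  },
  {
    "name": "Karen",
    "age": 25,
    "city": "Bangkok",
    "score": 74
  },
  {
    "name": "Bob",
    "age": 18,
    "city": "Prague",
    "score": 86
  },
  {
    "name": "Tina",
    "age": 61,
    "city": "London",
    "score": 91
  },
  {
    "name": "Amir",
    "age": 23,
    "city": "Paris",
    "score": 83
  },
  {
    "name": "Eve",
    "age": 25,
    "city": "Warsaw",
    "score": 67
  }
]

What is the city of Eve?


Looking up record where name = Eve
Record index: 5
Field 'city' = Warsaw

ANSWER: Warsaw


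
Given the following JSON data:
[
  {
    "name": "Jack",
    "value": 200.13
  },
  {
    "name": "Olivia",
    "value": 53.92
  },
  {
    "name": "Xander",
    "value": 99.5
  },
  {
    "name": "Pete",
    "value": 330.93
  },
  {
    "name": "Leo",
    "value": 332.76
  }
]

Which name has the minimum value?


Comparing values:
  Jack: 200.13
  Olivia: 53.92
  Xander: 99.5
  Pete: 330.93
  Leo: 332.76
Minimum: Olivia (53.92)

ANSWER: Olivia


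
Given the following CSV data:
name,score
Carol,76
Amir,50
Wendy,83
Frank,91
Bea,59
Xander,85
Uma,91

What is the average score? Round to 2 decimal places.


Scores: 76, 50, 83, 91, 59, 85, 91
Sum = 535
Count = 7
Average = 535 / 7 = 76.43

ANSWER: 76.43


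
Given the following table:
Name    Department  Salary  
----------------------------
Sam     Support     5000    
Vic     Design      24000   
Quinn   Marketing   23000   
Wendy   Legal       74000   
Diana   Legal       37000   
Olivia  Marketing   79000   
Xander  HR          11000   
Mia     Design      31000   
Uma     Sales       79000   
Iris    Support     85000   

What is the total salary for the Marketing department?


Marketing department members:
  Quinn: 23000
  Olivia: 79000
Total = 23000 + 79000 = 102000

ANSWER: 102000


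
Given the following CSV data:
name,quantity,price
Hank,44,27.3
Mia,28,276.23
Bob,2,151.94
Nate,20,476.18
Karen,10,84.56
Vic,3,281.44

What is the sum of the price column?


Values in 'price' column:
  Row 1: 27.3
  Row 2: 276.23
  Row 3: 151.94
  Row 4: 476.18
  Row 5: 84.56
  Row 6: 281.44
Sum = 27.3 + 276.23 + 151.94 + 476.18 + 84.56 + 281.44 = 1297.65

ANSWER: 1297.65


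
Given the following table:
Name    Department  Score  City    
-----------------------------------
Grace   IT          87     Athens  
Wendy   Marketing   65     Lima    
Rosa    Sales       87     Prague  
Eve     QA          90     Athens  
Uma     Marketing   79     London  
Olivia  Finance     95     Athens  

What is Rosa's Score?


Row 3: Rosa
Score = 87

ANSWER: 87


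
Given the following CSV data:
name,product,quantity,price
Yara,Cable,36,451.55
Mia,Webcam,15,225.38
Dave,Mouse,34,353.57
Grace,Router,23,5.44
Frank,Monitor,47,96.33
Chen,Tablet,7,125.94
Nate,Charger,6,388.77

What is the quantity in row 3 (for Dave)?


Row 3: Dave
Column 'quantity' = 34

ANSWER: 34


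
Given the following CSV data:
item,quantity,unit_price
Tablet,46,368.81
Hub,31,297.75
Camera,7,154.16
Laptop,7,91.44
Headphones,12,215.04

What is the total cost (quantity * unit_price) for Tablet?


Row: Tablet
quantity = 46
unit_price = 368.81
total = 46 * 368.81 = 16965.26

ANSWER: 16965.26


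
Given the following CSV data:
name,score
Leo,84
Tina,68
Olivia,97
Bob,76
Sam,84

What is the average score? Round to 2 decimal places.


Scores: 84, 68, 97, 76, 84
Sum = 409
Count = 5
Average = 409 / 5 = 81.80

ANSWER: 81.80


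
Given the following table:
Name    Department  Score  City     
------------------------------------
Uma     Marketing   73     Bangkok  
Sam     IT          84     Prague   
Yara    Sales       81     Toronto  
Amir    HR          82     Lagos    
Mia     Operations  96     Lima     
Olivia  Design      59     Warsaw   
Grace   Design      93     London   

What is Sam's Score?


Row 2: Sam
Score = 84

ANSWER: 84


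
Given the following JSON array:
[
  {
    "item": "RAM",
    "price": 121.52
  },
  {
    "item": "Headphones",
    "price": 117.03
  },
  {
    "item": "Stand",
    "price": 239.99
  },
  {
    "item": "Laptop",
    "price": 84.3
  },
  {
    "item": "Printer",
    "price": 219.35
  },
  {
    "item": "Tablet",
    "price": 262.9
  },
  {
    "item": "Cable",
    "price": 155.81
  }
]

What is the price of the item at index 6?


Array index 6 -> Cable
price = 155.81

ANSWER: 155.81


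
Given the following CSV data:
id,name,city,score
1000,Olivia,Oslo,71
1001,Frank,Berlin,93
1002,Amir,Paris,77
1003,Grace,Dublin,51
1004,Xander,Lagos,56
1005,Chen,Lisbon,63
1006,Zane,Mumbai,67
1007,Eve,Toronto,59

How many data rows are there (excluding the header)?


Counting rows (excluding header):
Header: id,name,city,score
Data rows: 8

ANSWER: 8


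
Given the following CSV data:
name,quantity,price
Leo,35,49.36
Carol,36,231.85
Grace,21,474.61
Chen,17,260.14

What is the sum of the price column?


Values in 'price' column:
  Row 1: 49.36
  Row 2: 231.85
  Row 3: 474.61
  Row 4: 260.14
Sum = 49.36 + 231.85 + 474.61 + 260.14 = 1015.96

ANSWER: 1015.96


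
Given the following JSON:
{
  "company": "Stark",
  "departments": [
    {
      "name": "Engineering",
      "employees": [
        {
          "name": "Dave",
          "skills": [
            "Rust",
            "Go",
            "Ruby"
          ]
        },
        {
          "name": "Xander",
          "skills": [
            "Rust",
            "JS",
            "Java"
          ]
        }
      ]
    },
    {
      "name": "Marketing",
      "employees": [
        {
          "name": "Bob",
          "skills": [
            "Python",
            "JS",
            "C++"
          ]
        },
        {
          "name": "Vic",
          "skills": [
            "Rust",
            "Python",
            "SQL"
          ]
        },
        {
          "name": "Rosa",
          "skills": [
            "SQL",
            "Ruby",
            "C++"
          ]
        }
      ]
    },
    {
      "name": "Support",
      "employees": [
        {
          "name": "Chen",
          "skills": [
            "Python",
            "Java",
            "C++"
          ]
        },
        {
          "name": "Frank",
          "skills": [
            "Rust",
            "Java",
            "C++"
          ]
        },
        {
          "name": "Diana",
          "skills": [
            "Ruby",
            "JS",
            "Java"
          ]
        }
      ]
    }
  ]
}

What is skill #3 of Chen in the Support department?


Path: departments[2].employees[0].skills[2]
Value: C++

ANSWER: C++


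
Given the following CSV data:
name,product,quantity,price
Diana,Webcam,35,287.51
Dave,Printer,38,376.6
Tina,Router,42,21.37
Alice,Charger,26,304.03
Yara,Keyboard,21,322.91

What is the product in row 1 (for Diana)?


Row 1: Diana
Column 'product' = Webcam

ANSWER: Webcam


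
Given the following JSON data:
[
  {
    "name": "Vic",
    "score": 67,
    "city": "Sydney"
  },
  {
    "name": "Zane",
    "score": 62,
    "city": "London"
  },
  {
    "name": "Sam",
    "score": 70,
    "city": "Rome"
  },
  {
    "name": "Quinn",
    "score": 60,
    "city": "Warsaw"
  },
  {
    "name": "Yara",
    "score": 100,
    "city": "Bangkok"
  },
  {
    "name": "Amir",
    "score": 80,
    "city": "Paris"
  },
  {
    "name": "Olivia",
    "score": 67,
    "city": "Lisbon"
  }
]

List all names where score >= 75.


Filtering records where score >= 75:
  Vic (score=67) -> no
  Zane (score=62) -> no
  Sam (score=70) -> no
  Quinn (score=60) -> no
  Yara (score=100) -> YES
  Amir (score=80) -> YES
  Olivia (score=67) -> no


ANSWER: Yara, Amir


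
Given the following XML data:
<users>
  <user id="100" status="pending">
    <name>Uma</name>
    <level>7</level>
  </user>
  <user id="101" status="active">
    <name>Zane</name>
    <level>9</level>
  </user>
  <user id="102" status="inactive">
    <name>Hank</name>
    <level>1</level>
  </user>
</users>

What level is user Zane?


Finding user: Zane
<level>9</level>

ANSWER: 9


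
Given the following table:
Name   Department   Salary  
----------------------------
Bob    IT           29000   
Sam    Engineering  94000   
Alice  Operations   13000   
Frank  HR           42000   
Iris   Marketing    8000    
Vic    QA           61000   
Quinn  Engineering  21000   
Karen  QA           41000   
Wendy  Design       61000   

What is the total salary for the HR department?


HR department members:
  Frank: 42000
Total = 42000 = 42000

ANSWER: 42000


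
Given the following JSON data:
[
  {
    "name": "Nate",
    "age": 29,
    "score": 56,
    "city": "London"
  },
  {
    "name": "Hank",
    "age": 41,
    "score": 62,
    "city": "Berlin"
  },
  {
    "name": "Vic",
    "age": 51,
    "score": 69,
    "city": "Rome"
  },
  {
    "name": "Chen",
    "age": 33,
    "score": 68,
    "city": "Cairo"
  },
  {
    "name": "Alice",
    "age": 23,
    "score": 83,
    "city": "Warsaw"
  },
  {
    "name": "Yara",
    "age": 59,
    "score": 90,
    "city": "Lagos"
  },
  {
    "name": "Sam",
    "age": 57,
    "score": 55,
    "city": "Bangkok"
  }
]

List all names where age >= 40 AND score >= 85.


Checking both conditions:
  Nate (age=29, score=56) -> no
  Hank (age=41, score=62) -> no
  Vic (age=51, score=69) -> no
  Chen (age=33, score=68) -> no
  Alice (age=23, score=83) -> no
  Yara (age=59, score=90) -> YES
  Sam (age=57, score=55) -> no


ANSWER: Yara


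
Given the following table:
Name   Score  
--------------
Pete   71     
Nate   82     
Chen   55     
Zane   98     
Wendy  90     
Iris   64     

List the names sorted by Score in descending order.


Sorting by Score (descending):
  Zane: 98
  Wendy: 90
  Nate: 82
  Pete: 71
  Iris: 64
  Chen: 55


ANSWER: Zane, Wendy, Nate, Pete, Iris, Chen


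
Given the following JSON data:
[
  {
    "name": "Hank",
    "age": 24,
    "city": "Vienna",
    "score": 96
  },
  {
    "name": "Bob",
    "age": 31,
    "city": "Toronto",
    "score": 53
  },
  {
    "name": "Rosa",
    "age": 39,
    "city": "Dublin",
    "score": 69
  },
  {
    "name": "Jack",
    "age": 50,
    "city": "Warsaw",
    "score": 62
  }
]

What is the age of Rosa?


Looking up record where name = Rosa
Record index: 2
Field 'age' = 39

ANSWER: 39


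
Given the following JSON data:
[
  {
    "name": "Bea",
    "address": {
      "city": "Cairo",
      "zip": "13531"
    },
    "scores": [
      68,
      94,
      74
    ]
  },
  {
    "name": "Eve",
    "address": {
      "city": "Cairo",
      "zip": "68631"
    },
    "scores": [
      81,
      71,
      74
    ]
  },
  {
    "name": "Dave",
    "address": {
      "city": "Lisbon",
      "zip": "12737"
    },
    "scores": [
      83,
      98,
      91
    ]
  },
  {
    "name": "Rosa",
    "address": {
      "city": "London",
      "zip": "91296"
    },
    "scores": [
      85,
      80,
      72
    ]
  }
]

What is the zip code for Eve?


Path: records[1].address.zip
Value: 68631

ANSWER: 68631


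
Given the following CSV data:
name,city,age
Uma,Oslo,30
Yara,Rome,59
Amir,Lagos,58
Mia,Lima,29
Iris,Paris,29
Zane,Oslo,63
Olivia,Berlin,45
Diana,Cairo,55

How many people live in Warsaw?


Scanning city column for 'Warsaw':
Total matches: 0

ANSWER: 0


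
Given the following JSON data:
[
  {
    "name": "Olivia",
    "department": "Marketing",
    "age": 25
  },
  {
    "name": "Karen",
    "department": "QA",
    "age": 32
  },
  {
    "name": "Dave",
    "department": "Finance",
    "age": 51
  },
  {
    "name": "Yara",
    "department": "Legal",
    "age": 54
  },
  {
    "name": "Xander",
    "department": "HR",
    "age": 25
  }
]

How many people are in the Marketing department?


Scanning records for department = Marketing
  Record 0: Olivia
Count: 1

ANSWER: 1


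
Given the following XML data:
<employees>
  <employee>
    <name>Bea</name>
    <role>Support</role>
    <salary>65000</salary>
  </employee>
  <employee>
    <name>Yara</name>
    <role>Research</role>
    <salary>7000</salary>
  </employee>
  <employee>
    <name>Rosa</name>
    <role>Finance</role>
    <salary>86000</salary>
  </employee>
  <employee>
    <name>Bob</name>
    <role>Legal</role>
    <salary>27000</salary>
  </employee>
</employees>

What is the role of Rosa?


Searching for <employee> with <name>Rosa</name>
Found at position 3
<role>Finance</role>

ANSWER: Finance


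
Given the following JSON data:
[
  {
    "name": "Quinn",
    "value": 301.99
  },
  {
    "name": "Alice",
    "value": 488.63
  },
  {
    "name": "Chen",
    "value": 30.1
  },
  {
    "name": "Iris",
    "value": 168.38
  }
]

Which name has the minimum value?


Comparing values:
  Quinn: 301.99
  Alice: 488.63
  Chen: 30.1
  Iris: 168.38
Minimum: Chen (30.1)

ANSWER: Chen


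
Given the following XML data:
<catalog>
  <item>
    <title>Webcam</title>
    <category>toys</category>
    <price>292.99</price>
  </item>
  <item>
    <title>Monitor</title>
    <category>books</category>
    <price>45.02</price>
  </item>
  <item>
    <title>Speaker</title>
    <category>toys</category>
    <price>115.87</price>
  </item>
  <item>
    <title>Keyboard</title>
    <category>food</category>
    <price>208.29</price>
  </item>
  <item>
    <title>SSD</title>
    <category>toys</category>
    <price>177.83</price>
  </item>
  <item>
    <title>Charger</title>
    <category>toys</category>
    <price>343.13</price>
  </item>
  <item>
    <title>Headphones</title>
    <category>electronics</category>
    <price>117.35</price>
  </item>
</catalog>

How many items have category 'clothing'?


Scanning <item> elements for <category>clothing</category>:
Count: 0

ANSWER: 0


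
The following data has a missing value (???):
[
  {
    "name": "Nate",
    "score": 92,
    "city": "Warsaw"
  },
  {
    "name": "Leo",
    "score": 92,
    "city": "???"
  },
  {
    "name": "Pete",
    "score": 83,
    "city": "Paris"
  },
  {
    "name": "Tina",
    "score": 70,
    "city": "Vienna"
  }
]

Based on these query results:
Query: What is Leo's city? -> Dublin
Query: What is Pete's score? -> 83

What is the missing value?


The missing value is Leo's city
From query: Leo's city = Dublin

ANSWER: Dublin


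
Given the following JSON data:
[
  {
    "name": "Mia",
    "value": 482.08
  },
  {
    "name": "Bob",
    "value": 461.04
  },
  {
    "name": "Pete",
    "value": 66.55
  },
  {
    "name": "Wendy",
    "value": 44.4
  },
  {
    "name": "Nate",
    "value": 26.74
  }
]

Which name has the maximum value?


Comparing values:
  Mia: 482.08
  Bob: 461.04
  Pete: 66.55
  Wendy: 44.4
  Nate: 26.74
Maximum: Mia (482.08)

ANSWER: Mia


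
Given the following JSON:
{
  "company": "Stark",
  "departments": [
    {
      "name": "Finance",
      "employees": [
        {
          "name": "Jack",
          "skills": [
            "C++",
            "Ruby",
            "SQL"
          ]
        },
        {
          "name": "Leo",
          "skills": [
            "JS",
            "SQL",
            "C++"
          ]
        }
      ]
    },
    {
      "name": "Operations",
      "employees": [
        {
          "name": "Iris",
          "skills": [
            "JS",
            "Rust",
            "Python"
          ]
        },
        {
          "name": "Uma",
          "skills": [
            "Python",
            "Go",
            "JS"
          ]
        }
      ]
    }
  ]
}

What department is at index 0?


Path: departments[0].name
Value: Finance

ANSWER: Finance


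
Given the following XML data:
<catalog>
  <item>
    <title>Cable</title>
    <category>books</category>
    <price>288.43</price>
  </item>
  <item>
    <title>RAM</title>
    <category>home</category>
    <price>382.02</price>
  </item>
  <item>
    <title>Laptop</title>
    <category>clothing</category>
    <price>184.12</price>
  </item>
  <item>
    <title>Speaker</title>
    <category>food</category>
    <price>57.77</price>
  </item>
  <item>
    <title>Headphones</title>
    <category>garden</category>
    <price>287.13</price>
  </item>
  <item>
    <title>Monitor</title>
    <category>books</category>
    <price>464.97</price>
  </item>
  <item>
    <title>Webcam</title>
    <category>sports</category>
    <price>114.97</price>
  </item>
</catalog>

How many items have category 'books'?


Scanning <item> elements for <category>books</category>:
  Item 1: Cable -> MATCH
  Item 6: Monitor -> MATCH
Count: 2

ANSWER: 2


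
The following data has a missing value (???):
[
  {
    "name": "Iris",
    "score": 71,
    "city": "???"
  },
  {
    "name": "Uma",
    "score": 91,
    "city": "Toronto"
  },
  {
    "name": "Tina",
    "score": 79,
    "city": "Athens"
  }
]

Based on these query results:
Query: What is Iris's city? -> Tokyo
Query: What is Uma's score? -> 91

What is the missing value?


The missing value is Iris's city
From query: Iris's city = Tokyo

ANSWER: Tokyo


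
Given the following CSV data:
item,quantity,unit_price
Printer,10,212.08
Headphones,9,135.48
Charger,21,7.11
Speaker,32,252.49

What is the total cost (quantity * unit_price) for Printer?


Row: Printer
quantity = 10
unit_price = 212.08
total = 10 * 212.08 = 2120.8

ANSWER: 2120.8


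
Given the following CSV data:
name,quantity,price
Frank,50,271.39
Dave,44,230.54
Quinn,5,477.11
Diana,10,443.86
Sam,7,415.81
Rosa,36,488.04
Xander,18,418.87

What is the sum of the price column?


Values in 'price' column:
  Row 1: 271.39
  Row 2: 230.54
  Row 3: 477.11
  Row 4: 443.86
  Row 5: 415.81
  Row 6: 488.04
  Row 7: 418.87
Sum = 271.39 + 230.54 + 477.11 + 443.86 + 415.81 + 488.04 + 418.87 = 2745.62

ANSWER: 2745.62


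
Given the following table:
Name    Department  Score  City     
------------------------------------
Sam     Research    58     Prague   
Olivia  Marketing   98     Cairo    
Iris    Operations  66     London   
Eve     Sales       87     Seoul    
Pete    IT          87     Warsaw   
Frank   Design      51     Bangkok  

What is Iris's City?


Row 3: Iris
City = London

ANSWER: London


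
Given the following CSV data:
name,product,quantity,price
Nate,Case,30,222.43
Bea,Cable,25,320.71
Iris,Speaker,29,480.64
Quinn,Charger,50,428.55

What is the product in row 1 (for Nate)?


Row 1: Nate
Column 'product' = Case

ANSWER: Case


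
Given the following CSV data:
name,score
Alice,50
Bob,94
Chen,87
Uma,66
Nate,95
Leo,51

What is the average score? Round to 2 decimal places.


Scores: 50, 94, 87, 66, 95, 51
Sum = 443
Count = 6
Average = 443 / 6 = 73.83

ANSWER: 73.83


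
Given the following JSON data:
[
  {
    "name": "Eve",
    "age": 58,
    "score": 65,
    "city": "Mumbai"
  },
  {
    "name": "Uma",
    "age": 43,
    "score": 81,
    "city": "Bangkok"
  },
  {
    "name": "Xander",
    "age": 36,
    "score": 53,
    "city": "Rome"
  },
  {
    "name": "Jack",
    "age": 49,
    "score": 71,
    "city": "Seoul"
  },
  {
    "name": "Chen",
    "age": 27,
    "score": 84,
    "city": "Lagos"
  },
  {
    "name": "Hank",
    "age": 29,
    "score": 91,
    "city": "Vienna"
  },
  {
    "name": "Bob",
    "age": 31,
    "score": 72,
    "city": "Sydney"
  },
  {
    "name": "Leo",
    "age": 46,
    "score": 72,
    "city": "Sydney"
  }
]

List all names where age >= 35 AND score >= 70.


Checking both conditions:
  Eve (age=58, score=65) -> no
  Uma (age=43, score=81) -> YES
  Xander (age=36, score=53) -> no
  Jack (age=49, score=71) -> YES
  Chen (age=27, score=84) -> no
  Hank (age=29, score=91) -> no
  Bob (age=31, score=72) -> no
  Leo (age=46, score=72) -> YES


ANSWER: Uma, Jack, Leo


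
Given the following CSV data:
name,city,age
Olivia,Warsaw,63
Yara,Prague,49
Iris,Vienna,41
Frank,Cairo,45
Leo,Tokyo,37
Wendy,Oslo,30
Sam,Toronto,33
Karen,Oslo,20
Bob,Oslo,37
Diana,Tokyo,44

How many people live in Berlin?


Scanning city column for 'Berlin':
Total matches: 0

ANSWER: 0


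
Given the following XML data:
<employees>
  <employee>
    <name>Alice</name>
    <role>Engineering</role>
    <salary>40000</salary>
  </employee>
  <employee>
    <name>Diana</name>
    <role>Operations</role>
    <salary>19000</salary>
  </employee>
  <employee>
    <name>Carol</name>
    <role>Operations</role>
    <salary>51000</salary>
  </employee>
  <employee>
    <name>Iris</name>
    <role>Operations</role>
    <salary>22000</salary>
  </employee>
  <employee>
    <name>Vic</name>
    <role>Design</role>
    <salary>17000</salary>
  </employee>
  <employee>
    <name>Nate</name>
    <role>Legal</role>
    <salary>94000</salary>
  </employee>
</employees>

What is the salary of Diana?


Searching for <employee> with <name>Diana</name>
Found at position 2
<salary>19000</salary>

ANSWER: 19000


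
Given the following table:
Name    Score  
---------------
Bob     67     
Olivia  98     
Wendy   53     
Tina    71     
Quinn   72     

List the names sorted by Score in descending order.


Sorting by Score (descending):
  Olivia: 98
  Quinn: 72
  Tina: 71
  Bob: 67
  Wendy: 53


ANSWER: Olivia, Quinn, Tina, Bob, Wendy


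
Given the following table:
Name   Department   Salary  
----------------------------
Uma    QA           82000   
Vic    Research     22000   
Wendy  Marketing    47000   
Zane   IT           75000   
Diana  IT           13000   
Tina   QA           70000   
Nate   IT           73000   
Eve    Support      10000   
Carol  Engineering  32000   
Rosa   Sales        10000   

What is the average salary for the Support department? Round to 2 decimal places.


Support department members:
  Eve: 10000
Sum = 10000
Count = 1
Average = 10000 / 1 = 10000.00

ANSWER: 10000.00


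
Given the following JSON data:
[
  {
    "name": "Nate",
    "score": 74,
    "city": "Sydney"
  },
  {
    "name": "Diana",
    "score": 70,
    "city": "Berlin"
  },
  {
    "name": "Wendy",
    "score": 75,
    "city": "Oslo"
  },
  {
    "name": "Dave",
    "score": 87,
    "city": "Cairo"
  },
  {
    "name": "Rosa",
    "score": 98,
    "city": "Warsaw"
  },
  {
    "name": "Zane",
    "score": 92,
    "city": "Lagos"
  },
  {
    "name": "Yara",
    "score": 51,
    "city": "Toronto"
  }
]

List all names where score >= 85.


Filtering records where score >= 85:
  Nate (score=74) -> no
  Diana (score=70) -> no
  Wendy (score=75) -> no
  Dave (score=87) -> YES
  Rosa (score=98) -> YES
  Zane (score=92) -> YES
  Yara (score=51) -> no


ANSWER: Dave, Rosa, Zane


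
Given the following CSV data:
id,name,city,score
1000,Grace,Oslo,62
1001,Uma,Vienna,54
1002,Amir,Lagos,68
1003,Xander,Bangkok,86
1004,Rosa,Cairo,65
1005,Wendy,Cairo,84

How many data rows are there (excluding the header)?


Counting rows (excluding header):
Header: id,name,city,score
Data rows: 6

ANSWER: 6


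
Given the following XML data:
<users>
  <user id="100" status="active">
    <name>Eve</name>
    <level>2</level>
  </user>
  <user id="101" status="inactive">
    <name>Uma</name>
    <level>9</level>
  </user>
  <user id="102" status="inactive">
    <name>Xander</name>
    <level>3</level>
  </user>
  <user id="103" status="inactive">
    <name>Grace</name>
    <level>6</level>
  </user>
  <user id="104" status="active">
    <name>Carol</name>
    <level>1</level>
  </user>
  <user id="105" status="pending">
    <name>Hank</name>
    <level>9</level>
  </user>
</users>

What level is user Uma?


Finding user: Uma
<level>9</level>

ANSWER: 9


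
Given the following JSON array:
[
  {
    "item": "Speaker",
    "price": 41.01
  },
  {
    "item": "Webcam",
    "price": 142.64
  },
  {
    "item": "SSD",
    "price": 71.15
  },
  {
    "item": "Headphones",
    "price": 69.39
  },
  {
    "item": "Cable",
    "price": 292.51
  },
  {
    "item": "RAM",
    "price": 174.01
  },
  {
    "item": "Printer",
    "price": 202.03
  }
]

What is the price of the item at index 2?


Array index 2 -> SSD
price = 71.15

ANSWER: 71.15


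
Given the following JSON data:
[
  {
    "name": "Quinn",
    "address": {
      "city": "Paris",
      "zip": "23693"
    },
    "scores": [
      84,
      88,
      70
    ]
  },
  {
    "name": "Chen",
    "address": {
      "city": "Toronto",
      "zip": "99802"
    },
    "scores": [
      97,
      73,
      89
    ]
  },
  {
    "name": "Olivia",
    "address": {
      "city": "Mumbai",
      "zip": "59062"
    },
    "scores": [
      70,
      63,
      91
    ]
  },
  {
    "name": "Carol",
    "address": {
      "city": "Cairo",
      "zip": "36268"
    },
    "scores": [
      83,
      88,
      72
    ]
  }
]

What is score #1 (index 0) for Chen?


Path: records[1].scores[0]
Value: 97

ANSWER: 97


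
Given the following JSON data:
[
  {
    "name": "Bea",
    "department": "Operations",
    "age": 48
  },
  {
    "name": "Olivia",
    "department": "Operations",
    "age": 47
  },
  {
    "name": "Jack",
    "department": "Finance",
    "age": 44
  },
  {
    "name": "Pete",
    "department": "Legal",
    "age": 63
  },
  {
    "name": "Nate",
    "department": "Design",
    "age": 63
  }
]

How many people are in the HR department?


Scanning records for department = HR
  No matches found
Count: 0

ANSWER: 0


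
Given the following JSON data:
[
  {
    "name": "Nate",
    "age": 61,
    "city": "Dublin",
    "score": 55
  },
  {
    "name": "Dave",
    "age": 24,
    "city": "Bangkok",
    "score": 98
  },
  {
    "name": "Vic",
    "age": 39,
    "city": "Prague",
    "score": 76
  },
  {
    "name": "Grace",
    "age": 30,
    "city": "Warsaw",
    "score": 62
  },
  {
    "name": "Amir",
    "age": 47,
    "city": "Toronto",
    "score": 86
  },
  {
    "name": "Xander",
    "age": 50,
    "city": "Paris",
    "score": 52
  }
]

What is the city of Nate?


Looking up record where name = Nate
Record index: 0
Field 'city' = Dublin

ANSWER: Dublin


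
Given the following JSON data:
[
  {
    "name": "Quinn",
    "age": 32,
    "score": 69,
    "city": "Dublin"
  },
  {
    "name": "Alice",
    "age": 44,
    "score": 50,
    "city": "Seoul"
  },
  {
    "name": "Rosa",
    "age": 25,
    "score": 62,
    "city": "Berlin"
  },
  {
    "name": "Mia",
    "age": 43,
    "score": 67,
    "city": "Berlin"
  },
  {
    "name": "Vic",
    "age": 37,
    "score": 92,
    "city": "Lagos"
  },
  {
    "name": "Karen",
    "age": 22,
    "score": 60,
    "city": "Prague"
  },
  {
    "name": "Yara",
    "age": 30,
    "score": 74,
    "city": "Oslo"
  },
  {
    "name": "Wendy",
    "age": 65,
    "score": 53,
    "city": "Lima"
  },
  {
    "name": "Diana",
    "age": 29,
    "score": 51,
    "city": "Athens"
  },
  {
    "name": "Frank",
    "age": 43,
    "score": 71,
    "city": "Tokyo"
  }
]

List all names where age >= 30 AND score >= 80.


Checking both conditions:
  Quinn (age=32, score=69) -> no
  Alice (age=44, score=50) -> no
  Rosa (age=25, score=62) -> no
  Mia (age=43, score=67) -> no
  Vic (age=37, score=92) -> YES
  Karen (age=22, score=60) -> no
  Yara (age=30, score=74) -> no
  Wendy (age=65, score=53) -> no
  Diana (age=29, score=51) -> no
  Frank (age=43, score=71) -> no


ANSWER: Vic


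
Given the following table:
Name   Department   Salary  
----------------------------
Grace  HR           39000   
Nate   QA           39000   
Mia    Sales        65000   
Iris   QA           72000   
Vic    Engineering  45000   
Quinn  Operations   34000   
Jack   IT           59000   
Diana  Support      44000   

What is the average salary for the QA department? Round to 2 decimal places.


QA department members:
  Nate: 39000
  Iris: 72000
Sum = 111000
Count = 2
Average = 111000 / 2 = 55500.00

ANSWER: 55500.00


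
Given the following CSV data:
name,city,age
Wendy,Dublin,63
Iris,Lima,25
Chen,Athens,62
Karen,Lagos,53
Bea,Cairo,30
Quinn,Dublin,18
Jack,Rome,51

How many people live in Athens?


Scanning city column for 'Athens':
  Row 3: Chen -> MATCH
Total matches: 1

ANSWER: 1


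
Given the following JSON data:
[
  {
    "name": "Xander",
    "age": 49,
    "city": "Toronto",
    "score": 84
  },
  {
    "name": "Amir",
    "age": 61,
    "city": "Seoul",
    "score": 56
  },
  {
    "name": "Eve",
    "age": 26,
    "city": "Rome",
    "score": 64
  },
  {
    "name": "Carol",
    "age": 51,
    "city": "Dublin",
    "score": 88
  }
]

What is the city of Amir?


Looking up record where name = Amir
Record index: 1
Field 'city' = Seoul

ANSWER: Seoul


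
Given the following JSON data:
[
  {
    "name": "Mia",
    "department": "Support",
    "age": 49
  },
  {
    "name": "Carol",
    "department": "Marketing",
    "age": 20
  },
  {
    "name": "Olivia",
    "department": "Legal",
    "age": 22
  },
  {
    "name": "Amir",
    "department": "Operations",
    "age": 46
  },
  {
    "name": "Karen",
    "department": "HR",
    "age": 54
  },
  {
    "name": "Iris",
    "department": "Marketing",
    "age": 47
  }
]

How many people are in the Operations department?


Scanning records for department = Operations
  Record 3: Amir
Count: 1

ANSWER: 1


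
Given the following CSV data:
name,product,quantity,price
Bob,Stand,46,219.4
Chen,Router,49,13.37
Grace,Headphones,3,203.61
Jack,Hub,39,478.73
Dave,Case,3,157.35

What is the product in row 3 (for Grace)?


Row 3: Grace
Column 'product' = Headphones

ANSWER: Headphones


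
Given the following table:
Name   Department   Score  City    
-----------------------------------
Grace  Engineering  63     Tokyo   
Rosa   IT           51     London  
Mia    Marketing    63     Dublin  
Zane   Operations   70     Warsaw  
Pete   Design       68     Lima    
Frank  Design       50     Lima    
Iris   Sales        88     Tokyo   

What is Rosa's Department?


Row 2: Rosa
Department = IT

ANSWER: IT


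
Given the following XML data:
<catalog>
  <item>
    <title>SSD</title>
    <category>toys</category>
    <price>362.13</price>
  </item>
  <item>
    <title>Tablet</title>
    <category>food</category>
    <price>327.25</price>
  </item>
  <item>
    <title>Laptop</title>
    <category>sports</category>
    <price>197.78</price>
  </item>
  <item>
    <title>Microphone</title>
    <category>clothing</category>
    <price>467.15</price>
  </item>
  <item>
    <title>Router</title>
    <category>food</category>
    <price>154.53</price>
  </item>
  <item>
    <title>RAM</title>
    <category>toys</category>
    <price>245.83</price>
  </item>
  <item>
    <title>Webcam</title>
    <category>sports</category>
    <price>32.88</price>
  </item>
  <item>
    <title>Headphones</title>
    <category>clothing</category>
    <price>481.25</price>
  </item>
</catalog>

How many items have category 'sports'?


Scanning <item> elements for <category>sports</category>:
  Item 3: Laptop -> MATCH
  Item 7: Webcam -> MATCH
Count: 2

ANSWER: 2


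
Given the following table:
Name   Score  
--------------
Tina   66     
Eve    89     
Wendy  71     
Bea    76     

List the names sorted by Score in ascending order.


Sorting by Score (ascending):
  Tina: 66
  Wendy: 71
  Bea: 76
  Eve: 89


ANSWER: Tina, Wendy, Bea, Eve


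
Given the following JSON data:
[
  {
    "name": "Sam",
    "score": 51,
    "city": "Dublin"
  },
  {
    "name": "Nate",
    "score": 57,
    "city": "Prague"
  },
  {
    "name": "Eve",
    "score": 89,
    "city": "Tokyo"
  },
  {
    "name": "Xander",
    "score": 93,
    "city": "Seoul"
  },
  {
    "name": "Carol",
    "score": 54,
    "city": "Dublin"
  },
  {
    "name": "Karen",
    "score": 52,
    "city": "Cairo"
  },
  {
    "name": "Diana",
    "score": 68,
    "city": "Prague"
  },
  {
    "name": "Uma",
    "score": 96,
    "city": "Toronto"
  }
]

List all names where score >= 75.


Filtering records where score >= 75:
  Sam (score=51) -> no
  Nate (score=57) -> no
  Eve (score=89) -> YES
  Xander (score=93) -> YES
  Carol (score=54) -> no
  Karen (score=52) -> no
  Diana (score=68) -> no
  Uma (score=96) -> YES


ANSWER: Eve, Xander, Uma


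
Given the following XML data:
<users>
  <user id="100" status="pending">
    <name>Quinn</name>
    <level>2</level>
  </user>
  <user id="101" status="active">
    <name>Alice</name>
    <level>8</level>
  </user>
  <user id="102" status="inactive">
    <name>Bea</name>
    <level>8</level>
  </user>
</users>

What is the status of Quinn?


Finding user with name = Quinn
user id="100" status="pending"

ANSWER: pending


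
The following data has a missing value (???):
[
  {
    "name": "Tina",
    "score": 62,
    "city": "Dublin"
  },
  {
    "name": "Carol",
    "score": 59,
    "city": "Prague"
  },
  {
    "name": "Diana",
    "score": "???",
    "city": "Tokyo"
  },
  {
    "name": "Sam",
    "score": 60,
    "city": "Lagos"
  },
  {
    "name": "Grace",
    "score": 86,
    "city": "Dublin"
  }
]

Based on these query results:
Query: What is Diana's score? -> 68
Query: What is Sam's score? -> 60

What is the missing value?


The missing value is Diana's score
From query: Diana's score = 68

ANSWER: 68


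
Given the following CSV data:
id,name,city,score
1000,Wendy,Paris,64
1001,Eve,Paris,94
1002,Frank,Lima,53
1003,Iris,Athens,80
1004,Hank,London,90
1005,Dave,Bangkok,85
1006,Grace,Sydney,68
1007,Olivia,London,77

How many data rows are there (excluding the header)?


Counting rows (excluding header):
Header: id,name,city,score
Data rows: 8

ANSWER: 8


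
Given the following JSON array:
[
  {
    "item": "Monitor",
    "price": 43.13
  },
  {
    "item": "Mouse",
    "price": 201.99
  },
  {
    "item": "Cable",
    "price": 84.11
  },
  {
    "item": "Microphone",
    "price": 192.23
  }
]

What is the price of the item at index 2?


Array index 2 -> Cable
price = 84.11

ANSWER: 84.11


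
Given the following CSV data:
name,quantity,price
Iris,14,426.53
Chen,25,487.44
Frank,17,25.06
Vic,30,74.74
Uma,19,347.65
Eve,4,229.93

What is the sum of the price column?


Values in 'price' column:
  Row 1: 426.53
  Row 2: 487.44
  Row 3: 25.06
  Row 4: 74.74
  Row 5: 347.65
  Row 6: 229.93
Sum = 426.53 + 487.44 + 25.06 + 74.74 + 347.65 + 229.93 = 1591.35

ANSWER: 1591.35


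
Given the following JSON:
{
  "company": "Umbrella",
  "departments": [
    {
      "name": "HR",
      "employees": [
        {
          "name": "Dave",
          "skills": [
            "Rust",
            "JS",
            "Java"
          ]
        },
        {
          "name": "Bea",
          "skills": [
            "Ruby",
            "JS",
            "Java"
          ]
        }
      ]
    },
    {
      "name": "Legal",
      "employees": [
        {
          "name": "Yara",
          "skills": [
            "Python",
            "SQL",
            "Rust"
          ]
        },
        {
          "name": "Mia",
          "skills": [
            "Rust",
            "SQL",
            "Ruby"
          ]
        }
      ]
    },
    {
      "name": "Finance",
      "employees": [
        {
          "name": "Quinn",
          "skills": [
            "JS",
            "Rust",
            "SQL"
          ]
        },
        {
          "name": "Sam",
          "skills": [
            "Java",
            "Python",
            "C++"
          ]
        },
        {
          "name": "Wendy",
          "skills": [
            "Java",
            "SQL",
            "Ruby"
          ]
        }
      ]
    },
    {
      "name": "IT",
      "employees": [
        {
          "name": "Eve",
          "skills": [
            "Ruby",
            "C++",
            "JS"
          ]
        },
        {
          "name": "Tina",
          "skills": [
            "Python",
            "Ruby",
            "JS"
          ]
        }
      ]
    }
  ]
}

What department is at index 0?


Path: departments[0].name
Value: HR

ANSWER: HR


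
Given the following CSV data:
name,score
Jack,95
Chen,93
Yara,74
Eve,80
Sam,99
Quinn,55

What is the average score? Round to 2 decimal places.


Scores: 95, 93, 74, 80, 99, 55
Sum = 496
Count = 6
Average = 496 / 6 = 82.67

ANSWER: 82.67


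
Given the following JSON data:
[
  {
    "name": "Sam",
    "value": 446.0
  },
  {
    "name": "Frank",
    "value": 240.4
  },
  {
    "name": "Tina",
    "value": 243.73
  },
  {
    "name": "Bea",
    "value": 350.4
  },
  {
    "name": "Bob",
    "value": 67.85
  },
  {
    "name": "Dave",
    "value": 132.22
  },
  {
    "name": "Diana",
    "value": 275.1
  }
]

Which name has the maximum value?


Comparing values:
  Sam: 446.0
  Frank: 240.4
  Tina: 243.73
  Bea: 350.4
  Bob: 67.85
  Dave: 132.22
  Diana: 275.1
Maximum: Sam (446.0)

ANSWER: Sam


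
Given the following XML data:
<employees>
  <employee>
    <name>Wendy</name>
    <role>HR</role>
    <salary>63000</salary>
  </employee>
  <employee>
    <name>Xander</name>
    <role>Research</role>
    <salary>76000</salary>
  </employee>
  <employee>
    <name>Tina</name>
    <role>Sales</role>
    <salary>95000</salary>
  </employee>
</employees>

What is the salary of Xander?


Searching for <employee> with <name>Xander</name>
Found at position 2
<salary>76000</salary>

ANSWER: 76000


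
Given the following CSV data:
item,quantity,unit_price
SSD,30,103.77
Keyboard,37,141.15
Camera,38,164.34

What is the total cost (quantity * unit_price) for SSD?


Row: SSD
quantity = 30
unit_price = 103.77
total = 30 * 103.77 = 3113.1

ANSWER: 3113.1


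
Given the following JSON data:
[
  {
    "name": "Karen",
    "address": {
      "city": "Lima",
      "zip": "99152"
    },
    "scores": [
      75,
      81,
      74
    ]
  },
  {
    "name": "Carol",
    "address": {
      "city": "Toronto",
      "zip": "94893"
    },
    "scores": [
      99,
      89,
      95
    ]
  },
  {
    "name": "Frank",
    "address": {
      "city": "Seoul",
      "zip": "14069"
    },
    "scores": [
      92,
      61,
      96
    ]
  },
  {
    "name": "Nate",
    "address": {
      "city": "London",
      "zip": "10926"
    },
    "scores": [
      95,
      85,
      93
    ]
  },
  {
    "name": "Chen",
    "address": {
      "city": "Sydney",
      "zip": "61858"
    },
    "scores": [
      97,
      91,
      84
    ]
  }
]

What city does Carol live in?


Path: records[1].address.city
Value: Toronto

ANSWER: Toronto


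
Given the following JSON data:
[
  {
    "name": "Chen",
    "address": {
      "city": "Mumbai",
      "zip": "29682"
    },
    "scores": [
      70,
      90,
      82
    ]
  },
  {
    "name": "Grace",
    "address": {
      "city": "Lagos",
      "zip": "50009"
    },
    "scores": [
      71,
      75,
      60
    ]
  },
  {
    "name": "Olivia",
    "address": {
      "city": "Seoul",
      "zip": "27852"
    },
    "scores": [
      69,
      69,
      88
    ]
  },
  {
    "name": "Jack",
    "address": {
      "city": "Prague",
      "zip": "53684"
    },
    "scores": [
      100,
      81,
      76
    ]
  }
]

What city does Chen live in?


Path: records[0].address.city
Value: Mumbai

ANSWER: Mumbai


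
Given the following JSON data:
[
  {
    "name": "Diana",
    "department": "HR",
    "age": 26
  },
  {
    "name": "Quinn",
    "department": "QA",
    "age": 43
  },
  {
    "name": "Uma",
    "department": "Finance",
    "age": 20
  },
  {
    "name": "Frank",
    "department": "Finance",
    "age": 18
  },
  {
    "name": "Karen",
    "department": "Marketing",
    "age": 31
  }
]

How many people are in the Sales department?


Scanning records for department = Sales
  No matches found
Count: 0

ANSWER: 0
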